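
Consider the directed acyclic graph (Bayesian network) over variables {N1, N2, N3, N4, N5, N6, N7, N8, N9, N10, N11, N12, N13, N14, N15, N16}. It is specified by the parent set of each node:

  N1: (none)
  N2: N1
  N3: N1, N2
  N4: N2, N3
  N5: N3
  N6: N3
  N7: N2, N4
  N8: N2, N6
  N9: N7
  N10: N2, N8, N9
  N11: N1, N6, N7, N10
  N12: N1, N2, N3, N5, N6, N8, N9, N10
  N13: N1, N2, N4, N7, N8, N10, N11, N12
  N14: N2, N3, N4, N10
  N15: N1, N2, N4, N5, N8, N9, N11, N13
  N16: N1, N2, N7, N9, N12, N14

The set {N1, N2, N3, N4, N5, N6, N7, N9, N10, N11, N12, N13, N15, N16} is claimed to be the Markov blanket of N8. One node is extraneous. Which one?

Pa(N8) = {N2, N6}.
N8's children: N10, N12, N13, N15.
Parents of each child, excluding N8:
  N10 also has parents N2, N9.
  parents(N12) \ {N8} = {N1, N2, N3, N5, N6, N9, N10}.
  parents(N13) \ {N8} = {N1, N2, N4, N7, N10, N11, N12}.
  parents(N15) \ {N8} = {N1, N2, N4, N5, N9, N11, N13}.
MB(N8) = {N1, N2, N3, N4, N5, N6, N7, N9, N10, N11, N12, N13, N15}.
N16 is neither a parent, child, nor co-parent of N8, so it does not belong.

N16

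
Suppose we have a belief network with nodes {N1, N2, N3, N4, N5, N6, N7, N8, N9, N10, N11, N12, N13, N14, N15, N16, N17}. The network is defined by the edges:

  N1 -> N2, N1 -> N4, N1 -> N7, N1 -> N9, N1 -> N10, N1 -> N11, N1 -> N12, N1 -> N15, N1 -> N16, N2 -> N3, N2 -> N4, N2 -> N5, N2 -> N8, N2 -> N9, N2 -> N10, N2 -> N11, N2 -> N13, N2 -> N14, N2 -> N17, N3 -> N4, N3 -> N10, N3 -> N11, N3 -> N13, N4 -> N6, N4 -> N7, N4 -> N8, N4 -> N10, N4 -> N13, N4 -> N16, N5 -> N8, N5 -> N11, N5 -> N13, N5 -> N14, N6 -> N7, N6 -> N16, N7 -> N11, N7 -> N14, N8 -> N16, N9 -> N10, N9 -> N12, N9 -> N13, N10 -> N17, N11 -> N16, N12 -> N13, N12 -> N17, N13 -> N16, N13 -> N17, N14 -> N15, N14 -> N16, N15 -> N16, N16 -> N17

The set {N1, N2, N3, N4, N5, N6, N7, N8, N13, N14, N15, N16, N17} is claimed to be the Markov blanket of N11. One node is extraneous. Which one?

N17

The Markov blanket of a node is its parents, its children, and the other parents of its children.
N11 has parents N1, N2, N3, N5, N7.
Ch(N11) = {N16}.
Other parents of N11's children:
  N16: N1, N4, N6, N8, N13, N14, N15
MB(N11) = {N1, N2, N3, N4, N5, N6, N7, N8, N13, N14, N15, N16}.
N17 is neither a parent, child, nor co-parent of N11, so it does not belong.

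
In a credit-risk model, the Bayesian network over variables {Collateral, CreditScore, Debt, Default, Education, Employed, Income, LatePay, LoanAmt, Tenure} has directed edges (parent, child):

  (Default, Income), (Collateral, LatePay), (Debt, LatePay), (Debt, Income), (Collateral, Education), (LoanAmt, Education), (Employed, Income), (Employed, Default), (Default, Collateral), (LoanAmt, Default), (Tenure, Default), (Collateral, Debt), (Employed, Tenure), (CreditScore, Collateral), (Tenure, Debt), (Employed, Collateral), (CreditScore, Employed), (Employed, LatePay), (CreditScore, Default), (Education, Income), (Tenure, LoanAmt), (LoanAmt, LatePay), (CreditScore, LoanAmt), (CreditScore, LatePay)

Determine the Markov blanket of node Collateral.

{CreditScore, Debt, Default, Education, Employed, LatePay, LoanAmt, Tenure}

By definition, MB(Collateral) is built from Collateral's parents, Collateral's children, and the co-parents of Collateral.
Children of Collateral: Debt, Education, LatePay.
Pa(Collateral) = {CreditScore, Default, Employed}.
For each child, the remaining parents (spouses of Collateral):
  parents(Debt) \ {Collateral} = {Tenure}.
  parents(Education) \ {Collateral} = {LoanAmt}.
  LatePay's other parents are CreditScore, Debt, Employed, LoanAmt.
Union: {CreditScore, Default, Employed} ∪ {Debt, Education, LatePay} ∪ {CreditScore, Debt, Employed, LoanAmt, Tenure} = {CreditScore, Debt, Default, Education, Employed, LatePay, LoanAmt, Tenure}.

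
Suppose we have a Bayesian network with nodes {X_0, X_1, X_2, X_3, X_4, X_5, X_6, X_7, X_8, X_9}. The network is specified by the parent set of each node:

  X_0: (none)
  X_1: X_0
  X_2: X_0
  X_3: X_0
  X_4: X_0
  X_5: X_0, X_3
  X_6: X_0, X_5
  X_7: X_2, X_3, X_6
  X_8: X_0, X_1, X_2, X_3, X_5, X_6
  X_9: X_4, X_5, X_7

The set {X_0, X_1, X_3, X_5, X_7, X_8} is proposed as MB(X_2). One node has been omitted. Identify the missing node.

Children of X_2: X_7, X_8.
Pa(X_2) = {X_0}.
For each child, the remaining parents (spouses of X_2):
  X_7: X_3, X_6
  X_8: X_0, X_1, X_3, X_5, X_6
MB(X_2) = {X_0, X_1, X_3, X_5, X_6, X_7, X_8}.
Comparing with the claimed set, X_6 is missing.

X_6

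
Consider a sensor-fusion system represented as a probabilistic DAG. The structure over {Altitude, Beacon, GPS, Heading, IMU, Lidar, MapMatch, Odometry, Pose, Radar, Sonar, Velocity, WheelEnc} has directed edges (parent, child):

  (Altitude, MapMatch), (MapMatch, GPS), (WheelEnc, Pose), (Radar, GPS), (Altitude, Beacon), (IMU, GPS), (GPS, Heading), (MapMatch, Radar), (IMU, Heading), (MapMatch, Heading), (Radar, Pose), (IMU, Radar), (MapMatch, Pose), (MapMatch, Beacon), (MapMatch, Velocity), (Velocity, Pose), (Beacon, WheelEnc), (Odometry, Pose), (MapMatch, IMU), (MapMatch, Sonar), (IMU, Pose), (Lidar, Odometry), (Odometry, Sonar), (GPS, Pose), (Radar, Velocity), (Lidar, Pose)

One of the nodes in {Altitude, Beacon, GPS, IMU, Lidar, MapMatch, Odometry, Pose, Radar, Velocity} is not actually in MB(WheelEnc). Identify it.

Altitude

WheelEnc's parents: Beacon.
WheelEnc has child Pose.
Other parents of WheelEnc's children:
  Pose: GPS, IMU, Lidar, MapMatch, Odometry, Radar, Velocity
MB(WheelEnc) = {Beacon, GPS, IMU, Lidar, MapMatch, Odometry, Pose, Radar, Velocity}.
Altitude is neither a parent, child, nor co-parent of WheelEnc, so it does not belong.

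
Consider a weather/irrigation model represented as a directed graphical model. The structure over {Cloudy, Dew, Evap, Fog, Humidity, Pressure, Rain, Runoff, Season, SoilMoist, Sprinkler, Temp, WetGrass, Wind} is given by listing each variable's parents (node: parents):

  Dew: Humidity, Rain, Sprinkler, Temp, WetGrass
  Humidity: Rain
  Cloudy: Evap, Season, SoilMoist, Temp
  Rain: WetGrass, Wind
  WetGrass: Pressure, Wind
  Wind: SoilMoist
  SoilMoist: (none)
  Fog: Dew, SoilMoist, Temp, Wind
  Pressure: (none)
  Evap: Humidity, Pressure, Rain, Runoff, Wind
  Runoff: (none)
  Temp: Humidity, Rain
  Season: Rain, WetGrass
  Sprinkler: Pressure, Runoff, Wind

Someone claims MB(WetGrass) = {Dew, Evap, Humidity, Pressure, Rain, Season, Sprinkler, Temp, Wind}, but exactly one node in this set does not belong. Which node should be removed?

WetGrass's parents: Pressure, Wind.
Ch(WetGrass) = {Dew, Rain, Season}.
Co-parents of WetGrass (other parents of its children):
  Rain's other parent is Wind.
  parents(Dew) \ {WetGrass} = {Humidity, Rain, Sprinkler, Temp}.
  parents(Season) \ {WetGrass} = {Rain}.
MB(WetGrass) = {Dew, Humidity, Pressure, Rain, Season, Sprinkler, Temp, Wind}.
Evap is neither a parent, child, nor co-parent of WetGrass, so it does not belong.

Evap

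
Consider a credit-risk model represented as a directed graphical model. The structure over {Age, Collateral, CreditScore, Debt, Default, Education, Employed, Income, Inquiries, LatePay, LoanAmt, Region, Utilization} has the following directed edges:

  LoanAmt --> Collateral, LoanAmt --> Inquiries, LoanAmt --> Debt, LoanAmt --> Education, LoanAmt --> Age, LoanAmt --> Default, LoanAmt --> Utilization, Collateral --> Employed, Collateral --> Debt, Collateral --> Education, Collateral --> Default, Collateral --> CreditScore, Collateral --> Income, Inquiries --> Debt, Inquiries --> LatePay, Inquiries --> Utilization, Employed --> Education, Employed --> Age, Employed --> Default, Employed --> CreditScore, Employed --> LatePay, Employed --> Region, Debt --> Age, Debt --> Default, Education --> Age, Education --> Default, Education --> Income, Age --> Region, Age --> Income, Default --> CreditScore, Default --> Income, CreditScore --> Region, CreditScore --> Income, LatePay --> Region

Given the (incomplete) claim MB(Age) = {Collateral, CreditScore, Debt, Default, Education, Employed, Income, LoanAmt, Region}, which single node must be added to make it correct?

LatePay

Age has children Income, Region.
Age's parents: Debt, Education, Employed, LoanAmt.
For each child, the remaining parents (spouses of Age):
  Region's other parents are CreditScore, Employed, LatePay.
  Income also has parents Collateral, CreditScore, Default, Education.
MB(Age) = {Collateral, CreditScore, Debt, Default, Education, Employed, Income, LatePay, LoanAmt, Region}.
Comparing with the claimed set, LatePay is missing.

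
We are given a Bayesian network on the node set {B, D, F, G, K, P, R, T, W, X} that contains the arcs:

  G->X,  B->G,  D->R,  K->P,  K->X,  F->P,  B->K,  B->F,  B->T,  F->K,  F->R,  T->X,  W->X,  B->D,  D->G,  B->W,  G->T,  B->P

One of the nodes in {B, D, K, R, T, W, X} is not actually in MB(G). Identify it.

R

By definition, MB(G) is built from G's parents, G's children, and the co-parents of G.
G's children: T, X.
G has parents B, D.
Co-parents of G (other parents of its children):
  T also has parent B.
  parents(X) \ {G} = {K, T, W}.
MB(G) = {B, D, K, T, W, X}.
R is neither a parent, child, nor co-parent of G, so it does not belong.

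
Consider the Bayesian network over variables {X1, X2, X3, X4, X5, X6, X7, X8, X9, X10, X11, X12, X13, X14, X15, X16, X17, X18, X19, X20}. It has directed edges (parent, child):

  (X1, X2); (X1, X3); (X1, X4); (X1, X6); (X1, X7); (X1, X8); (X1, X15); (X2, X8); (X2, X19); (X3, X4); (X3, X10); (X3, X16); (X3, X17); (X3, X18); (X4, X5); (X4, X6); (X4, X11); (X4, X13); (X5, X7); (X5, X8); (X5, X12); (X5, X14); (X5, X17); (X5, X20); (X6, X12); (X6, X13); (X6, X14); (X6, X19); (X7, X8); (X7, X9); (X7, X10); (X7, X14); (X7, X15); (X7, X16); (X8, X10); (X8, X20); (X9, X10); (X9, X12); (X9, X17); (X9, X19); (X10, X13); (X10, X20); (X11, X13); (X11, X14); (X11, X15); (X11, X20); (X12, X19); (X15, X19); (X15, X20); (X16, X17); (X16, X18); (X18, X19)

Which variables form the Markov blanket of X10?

By definition, MB(X10) is built from X10's parents, X10's children, and the co-parents of X10.
Ch(X10) = {X13, X20}.
Parents of X10: X3, X7, X8, X9.
For each child, the remaining parents (spouses of X10):
  X13 also has parents X4, X6, X11.
  X20's other parents are X5, X8, X11, X15.
So the Markov blanket of X10 is {X3, X4, X5, X6, X7, X8, X9, X11, X13, X15, X20}.

{X3, X4, X5, X6, X7, X8, X9, X11, X13, X15, X20}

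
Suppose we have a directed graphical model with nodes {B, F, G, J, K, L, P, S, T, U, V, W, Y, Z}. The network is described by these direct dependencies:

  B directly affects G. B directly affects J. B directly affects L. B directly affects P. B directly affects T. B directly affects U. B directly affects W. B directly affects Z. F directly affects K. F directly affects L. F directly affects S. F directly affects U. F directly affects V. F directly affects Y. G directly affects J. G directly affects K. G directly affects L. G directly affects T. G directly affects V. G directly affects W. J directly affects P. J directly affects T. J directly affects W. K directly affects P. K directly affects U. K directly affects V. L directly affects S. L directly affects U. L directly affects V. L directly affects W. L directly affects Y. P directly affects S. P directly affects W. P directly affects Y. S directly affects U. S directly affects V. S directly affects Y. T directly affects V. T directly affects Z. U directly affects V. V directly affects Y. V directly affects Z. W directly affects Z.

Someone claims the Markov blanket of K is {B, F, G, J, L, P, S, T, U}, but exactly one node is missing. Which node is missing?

Ch(K) = {P, U, V}.
K has parents F, G.
Other parents of K's children:
  P: B, J
  U: B, F, L, S
  V: F, G, L, S, T, U
MB(K) = {B, F, G, J, L, P, S, T, U, V}.
Comparing with the claimed set, V is missing.

V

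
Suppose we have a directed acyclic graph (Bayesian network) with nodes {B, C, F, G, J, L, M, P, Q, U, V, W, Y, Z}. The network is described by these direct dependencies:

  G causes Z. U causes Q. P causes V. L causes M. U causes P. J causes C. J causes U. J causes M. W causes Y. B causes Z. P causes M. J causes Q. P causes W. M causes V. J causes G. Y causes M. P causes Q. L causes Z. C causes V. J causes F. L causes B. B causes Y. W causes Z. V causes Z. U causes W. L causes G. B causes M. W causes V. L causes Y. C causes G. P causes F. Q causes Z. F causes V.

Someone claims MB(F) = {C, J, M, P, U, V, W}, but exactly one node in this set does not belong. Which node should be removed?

A node's Markov blanket = Pa ∪ Ch ∪ (parents of Ch other than the node itself).
Pa(F) = {J, P}.
F's children: V.
Other parents of F's children:
  V also has parents C, M, P, W.
MB(F) = {C, J, M, P, V, W}.
U is neither a parent, child, nor co-parent of F, so it does not belong.

U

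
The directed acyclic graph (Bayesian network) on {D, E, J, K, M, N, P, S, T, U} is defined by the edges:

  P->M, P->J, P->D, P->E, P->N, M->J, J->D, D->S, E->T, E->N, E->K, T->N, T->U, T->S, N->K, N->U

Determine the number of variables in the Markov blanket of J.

3

Recall MB(v) = parents ∪ children ∪ spouses, where spouses are the other parents of v's children.
Pa(J) = {M, P}.
Ch(J) = {D}.
Co-parents of J (other parents of its children):
  D's other parent is P.
MB(J) = {D, M, P}, which has 3 nodes.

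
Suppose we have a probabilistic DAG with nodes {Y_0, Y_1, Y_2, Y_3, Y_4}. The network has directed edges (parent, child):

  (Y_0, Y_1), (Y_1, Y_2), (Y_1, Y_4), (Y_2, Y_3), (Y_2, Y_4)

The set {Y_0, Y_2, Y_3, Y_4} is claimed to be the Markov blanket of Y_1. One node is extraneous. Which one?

Children of Y_1: Y_2, Y_4.
Y_1's parents: Y_0.
For each child, the remaining parents (spouses of Y_1):
  Y_2: no additional parents.
  parents(Y_4) \ {Y_1} = {Y_2}.
MB(Y_1) = {Y_0, Y_2, Y_4}.
Y_3 is neither a parent, child, nor co-parent of Y_1, so it does not belong.

Y_3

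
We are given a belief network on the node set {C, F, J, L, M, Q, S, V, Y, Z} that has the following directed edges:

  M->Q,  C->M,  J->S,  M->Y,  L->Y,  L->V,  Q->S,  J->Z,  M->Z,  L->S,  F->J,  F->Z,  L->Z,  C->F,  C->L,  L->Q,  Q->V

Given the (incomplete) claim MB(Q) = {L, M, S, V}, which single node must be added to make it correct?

J

Parents of Q: L, M.
Q's children: S, V.
Co-parents of Q (other parents of its children):
  parents(S) \ {Q} = {J, L}.
  V's other parent is L.
MB(Q) = {J, L, M, S, V}.
Comparing with the claimed set, J is missing.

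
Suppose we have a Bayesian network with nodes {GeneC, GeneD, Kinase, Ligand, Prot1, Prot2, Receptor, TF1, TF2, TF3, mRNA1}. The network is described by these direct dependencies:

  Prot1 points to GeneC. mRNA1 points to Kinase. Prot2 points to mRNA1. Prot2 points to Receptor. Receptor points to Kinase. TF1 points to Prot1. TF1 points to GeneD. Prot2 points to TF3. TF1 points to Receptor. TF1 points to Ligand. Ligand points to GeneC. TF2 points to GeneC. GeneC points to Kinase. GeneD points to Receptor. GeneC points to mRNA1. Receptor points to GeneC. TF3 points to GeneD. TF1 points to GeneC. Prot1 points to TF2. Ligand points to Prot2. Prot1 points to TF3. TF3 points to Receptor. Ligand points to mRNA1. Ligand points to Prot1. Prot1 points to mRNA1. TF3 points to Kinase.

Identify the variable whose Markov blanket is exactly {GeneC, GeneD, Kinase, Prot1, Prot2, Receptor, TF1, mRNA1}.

TF3

The target node must have every member of {GeneC, GeneD, Kinase, Prot1, Prot2, Receptor, TF1, mRNA1} as a parent, child, or co-parent, and no others.
Parents of TF3: Prot1, Prot2; children: GeneD, Kinase, Receptor; co-parents: GeneC, GeneD, Prot2, Receptor, TF1, mRNA1.
These exactly cover the given set, so the node is TF3.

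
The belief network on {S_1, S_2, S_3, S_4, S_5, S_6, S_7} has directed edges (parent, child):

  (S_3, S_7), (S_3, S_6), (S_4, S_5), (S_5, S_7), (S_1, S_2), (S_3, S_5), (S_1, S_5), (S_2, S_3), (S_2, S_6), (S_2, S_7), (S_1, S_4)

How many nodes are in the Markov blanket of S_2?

5

S_2's parents: S_1.
Ch(S_2) = {S_3, S_6, S_7}.
For each child, the remaining parents (spouses of S_2):
  S_3: —
  S_6: S_3
  S_7: S_3, S_5
MB(S_2) = {S_1, S_3, S_5, S_6, S_7}, which has 5 nodes.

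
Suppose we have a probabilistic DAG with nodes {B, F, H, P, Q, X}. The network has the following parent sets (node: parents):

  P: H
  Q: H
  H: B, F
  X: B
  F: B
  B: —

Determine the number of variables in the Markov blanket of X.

1

Parents of X: B.
Ch(X) = {}.
X has no children, so there are no co-parents.
MB(X) = {B}, which has 1 node.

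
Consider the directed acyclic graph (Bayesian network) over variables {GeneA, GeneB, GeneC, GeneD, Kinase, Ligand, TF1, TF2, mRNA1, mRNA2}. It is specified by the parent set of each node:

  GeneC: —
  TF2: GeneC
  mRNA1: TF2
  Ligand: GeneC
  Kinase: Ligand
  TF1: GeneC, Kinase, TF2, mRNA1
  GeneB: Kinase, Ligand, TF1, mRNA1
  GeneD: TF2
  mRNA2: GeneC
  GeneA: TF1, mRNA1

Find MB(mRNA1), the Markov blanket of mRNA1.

{GeneA, GeneB, GeneC, Kinase, Ligand, TF1, TF2}

The Markov blanket of a node is its parents, its children, and the other parents of its children.
Pa(mRNA1) = {TF2}.
Ch(mRNA1) = {GeneA, GeneB, TF1}.
Other parents of mRNA1's children:
  parents(TF1) \ {mRNA1} = {GeneC, Kinase, TF2}.
  GeneB also has parents Kinase, Ligand, TF1.
  GeneA's other parent is TF1.
So the Markov blanket of mRNA1 is {GeneA, GeneB, GeneC, Kinase, Ligand, TF1, TF2}.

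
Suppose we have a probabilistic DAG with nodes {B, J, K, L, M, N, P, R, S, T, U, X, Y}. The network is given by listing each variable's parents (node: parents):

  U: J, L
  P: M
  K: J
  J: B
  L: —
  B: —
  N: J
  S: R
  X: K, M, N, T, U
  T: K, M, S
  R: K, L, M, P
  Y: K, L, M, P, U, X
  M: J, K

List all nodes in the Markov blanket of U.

By definition, MB(U) is built from U's parents, U's children, and the co-parents of U.
U's parents: J, L.
U has children X, Y.
Other parents of U's children:
  X: K, M, N, T
  Y: K, L, M, P, X
So the Markov blanket of U is {J, K, L, M, N, P, T, X, Y}.

{J, K, L, M, N, P, T, X, Y}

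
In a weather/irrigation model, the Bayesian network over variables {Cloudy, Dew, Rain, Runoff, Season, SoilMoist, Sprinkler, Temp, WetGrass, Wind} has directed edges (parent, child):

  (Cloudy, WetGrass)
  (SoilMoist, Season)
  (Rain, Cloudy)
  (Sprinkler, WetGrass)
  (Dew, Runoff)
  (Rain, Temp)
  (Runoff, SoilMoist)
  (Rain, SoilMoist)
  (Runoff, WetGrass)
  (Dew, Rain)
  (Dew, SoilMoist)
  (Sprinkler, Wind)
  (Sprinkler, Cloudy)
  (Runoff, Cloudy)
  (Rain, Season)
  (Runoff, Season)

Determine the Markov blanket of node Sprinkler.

A node's Markov blanket = Pa ∪ Ch ∪ (parents of Ch other than the node itself).
Parents of Sprinkler: none.
Sprinkler has children Cloudy, WetGrass, Wind.
For each child, the remaining parents (spouses of Sprinkler):
  parents(Cloudy) \ {Sprinkler} = {Rain, Runoff}.
  Wind has no other parent.
  WetGrass's other parents are Cloudy, Runoff.
MB(Sprinkler) = {Cloudy, Rain, Runoff, WetGrass, Wind}.

{Cloudy, Rain, Runoff, WetGrass, Wind}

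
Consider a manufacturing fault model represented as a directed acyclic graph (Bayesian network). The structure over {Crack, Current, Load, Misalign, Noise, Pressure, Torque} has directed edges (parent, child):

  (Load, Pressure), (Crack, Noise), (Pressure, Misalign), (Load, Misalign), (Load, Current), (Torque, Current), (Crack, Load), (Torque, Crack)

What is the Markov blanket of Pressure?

{Load, Misalign}

Pa(Pressure) = {Load}.
Pressure's children: Misalign.
Co-parents of Pressure (other parents of its children):
  Misalign also has parent Load.
Taking the union gives {Load, Misalign}.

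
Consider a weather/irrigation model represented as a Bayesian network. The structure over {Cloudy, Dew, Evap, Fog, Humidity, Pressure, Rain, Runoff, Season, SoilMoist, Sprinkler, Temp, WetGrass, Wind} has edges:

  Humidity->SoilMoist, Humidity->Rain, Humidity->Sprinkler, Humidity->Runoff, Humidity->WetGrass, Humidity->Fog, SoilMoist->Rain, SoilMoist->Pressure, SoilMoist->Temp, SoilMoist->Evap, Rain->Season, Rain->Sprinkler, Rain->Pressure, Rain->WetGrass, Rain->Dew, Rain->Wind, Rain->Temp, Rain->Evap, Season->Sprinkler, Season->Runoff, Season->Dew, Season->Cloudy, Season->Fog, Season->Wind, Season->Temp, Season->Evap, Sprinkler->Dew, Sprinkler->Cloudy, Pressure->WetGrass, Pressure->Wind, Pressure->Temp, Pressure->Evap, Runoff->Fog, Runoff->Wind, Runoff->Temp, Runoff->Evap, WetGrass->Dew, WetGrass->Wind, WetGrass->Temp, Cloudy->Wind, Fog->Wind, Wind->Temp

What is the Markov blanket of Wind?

{Cloudy, Fog, Pressure, Rain, Runoff, Season, SoilMoist, Temp, WetGrass}

A node's Markov blanket = Pa ∪ Ch ∪ (parents of Ch other than the node itself).
Wind has parents Cloudy, Fog, Pressure, Rain, Runoff, Season, WetGrass.
Wind's children: Temp.
Other parents of Wind's children:
  parents(Temp) \ {Wind} = {Pressure, Rain, Runoff, Season, SoilMoist, WetGrass}.
Union: {Cloudy, Fog, Pressure, Rain, Runoff, Season, WetGrass} ∪ {Temp} ∪ {Pressure, Rain, Runoff, Season, SoilMoist, WetGrass} = {Cloudy, Fog, Pressure, Rain, Runoff, Season, SoilMoist, Temp, WetGrass}.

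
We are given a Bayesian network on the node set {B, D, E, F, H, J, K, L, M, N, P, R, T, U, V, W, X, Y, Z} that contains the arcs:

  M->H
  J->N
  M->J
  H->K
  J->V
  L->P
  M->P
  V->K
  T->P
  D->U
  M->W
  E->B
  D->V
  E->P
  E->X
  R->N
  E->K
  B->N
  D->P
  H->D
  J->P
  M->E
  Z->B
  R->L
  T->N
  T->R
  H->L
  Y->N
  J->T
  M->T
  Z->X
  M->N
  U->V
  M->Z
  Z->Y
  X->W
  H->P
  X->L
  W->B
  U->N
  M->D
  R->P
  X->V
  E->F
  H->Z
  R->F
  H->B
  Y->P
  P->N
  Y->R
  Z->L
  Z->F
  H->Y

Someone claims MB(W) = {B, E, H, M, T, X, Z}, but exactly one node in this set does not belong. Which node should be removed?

The Markov blanket of a node is its parents, its children, and the other parents of its children.
W has child B.
Parents of W: M, X.
Co-parents of W (other parents of its children):
  parents(B) \ {W} = {E, H, Z}.
MB(W) = {B, E, H, M, X, Z}.
T is neither a parent, child, nor co-parent of W, so it does not belong.

T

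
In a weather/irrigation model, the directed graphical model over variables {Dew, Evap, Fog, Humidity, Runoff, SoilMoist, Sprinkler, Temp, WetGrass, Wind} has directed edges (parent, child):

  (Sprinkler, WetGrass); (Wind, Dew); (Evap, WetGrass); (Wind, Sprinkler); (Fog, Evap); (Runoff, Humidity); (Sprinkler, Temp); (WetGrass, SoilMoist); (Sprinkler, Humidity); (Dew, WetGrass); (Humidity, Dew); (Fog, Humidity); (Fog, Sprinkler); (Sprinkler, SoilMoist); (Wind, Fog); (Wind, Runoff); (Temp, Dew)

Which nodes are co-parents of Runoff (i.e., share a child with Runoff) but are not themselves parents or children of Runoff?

Children of Runoff: Humidity.
  Humidity's other parents are Fog, Sprinkler.
Excluding nodes already adjacent to Runoff (Humidity, Wind), the co-parent-only contribution is {Fog, Sprinkler}.

{Fog, Sprinkler}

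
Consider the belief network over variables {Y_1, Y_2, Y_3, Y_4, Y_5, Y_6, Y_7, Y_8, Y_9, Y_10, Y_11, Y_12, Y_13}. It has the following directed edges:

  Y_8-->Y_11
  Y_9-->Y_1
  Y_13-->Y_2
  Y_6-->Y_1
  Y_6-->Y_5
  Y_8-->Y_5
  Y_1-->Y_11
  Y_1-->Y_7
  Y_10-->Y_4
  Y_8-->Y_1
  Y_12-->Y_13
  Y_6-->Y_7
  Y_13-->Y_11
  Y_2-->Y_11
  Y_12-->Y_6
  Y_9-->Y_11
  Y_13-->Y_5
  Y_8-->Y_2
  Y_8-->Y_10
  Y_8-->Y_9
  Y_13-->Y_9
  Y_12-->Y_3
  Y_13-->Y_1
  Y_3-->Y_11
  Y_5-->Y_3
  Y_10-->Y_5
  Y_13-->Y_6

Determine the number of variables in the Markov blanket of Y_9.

By definition, MB(Y_9) is built from Y_9's parents, Y_9's children, and the co-parents of Y_9.
Y_9 has children Y_1, Y_11.
Y_9's parents: Y_8, Y_13.
For each child, the remaining parents (spouses of Y_9):
  parents(Y_1) \ {Y_9} = {Y_6, Y_8, Y_13}.
  Y_11 also has parents Y_1, Y_2, Y_3, Y_8, Y_13.
MB(Y_9) = {Y_1, Y_2, Y_3, Y_6, Y_8, Y_11, Y_13}, which has 7 nodes.

7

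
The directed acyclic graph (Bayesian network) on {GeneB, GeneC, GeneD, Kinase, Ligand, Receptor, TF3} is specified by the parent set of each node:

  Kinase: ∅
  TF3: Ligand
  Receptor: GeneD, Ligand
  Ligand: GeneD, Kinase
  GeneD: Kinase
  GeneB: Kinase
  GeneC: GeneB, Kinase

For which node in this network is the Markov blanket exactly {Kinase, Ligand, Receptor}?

The target node must have every member of {Kinase, Ligand, Receptor} as a parent, child, or co-parent, and no others.
Parents of GeneD: Kinase; children: Ligand, Receptor; co-parents: Kinase, Ligand.
These exactly cover the given set, so the node is GeneD.

GeneD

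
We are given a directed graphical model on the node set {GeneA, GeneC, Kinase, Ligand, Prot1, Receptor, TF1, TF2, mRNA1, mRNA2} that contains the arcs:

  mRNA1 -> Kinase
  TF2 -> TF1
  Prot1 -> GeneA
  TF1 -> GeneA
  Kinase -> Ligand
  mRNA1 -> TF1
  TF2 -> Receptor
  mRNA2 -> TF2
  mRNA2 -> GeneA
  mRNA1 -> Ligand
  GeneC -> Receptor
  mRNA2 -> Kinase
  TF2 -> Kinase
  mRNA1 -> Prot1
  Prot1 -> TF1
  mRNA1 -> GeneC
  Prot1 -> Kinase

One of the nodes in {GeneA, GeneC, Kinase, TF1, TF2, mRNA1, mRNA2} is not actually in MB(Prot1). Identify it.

Prot1's parents: mRNA1.
Children of Prot1: GeneA, Kinase, TF1.
Co-parents of Prot1 (other parents of its children):
  parents(Kinase) \ {Prot1} = {TF2, mRNA1, mRNA2}.
  TF1 also has parents TF2, mRNA1.
  parents(GeneA) \ {Prot1} = {TF1, mRNA2}.
MB(Prot1) = {GeneA, Kinase, TF1, TF2, mRNA1, mRNA2}.
GeneC is neither a parent, child, nor co-parent of Prot1, so it does not belong.

GeneC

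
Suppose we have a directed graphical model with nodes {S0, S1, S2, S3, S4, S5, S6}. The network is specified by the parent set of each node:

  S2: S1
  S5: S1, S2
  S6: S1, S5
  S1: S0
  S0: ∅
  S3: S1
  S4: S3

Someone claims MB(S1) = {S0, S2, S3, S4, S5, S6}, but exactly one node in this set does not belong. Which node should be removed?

S4

The Markov blanket of a node is its parents, its children, and the other parents of its children.
S1 has parent S0.
S1 has children S2, S3, S5, S6.
Parents of each child, excluding S1:
  S2: —
  S3: —
  S5: S2
  S6: S5
MB(S1) = {S0, S2, S3, S5, S6}.
S4 is neither a parent, child, nor co-parent of S1, so it does not belong.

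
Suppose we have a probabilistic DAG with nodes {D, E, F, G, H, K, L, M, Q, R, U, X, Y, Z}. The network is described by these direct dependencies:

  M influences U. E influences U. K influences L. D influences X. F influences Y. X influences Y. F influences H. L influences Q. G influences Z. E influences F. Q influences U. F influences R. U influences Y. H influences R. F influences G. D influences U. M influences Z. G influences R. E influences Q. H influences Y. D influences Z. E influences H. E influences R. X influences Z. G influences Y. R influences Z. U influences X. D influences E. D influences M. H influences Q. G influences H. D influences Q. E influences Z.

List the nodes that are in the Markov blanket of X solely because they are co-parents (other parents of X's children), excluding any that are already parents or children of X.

Children of X: Y, Z.
  Y also has parents F, G, H, U.
  parents(Z) \ {X} = {D, E, G, M, R}.
Excluding nodes already adjacent to X (D, U, Y, Z), the co-parent-only contribution is {E, F, G, H, M, R}.

{E, F, G, H, M, R}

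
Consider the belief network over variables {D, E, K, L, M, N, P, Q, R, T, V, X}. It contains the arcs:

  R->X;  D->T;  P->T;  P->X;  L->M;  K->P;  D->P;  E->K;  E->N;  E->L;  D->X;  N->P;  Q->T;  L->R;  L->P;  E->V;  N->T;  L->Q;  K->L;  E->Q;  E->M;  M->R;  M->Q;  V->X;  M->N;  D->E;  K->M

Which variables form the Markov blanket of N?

By definition, MB(N) is built from N's parents, N's children, and the co-parents of N.
N's parents: E, M.
Children of N: P, T.
Co-parents of N (other parents of its children):
  P also has parents D, K, L.
  T also has parents D, P, Q.
MB(N) = {D, E, K, L, M, P, Q, T}.

{D, E, K, L, M, P, Q, T}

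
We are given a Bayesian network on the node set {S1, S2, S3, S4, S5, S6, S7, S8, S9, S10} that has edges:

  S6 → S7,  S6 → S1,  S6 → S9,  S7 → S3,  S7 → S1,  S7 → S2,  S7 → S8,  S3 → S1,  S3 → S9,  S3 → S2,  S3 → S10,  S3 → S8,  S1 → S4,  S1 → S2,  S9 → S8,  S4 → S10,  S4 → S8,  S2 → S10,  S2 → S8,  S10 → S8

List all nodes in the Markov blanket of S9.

Pa(S9) = {S3, S6}.
Ch(S9) = {S8}.
Parents of each child, excluding S9:
  S8 also has parents S2, S3, S4, S7, S10.
MB(S9) = {S2, S3, S4, S6, S7, S8, S10}.

{S2, S3, S4, S6, S7, S8, S10}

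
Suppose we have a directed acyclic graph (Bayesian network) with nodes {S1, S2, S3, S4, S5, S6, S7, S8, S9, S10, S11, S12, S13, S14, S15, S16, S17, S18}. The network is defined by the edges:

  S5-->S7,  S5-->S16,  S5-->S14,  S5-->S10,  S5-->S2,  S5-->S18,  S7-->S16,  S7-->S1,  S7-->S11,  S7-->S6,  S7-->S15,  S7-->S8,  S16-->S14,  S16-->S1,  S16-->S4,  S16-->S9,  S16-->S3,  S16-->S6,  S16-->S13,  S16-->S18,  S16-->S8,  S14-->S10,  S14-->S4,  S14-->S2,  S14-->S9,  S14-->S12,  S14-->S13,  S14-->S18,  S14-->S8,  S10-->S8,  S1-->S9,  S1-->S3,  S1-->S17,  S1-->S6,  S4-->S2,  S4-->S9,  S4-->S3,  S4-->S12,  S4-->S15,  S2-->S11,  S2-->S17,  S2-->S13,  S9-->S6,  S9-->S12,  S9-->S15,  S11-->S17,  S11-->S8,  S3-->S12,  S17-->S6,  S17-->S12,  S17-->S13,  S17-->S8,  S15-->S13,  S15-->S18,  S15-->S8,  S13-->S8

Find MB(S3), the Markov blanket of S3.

Pa(S3) = {S1, S4, S16}.
S3 has child S12.
For each child, the remaining parents (spouses of S3):
  parents(S12) \ {S3} = {S4, S9, S14, S17}.
MB(S3) = {S1, S4, S9, S12, S14, S16, S17}.

{S1, S4, S9, S12, S14, S16, S17}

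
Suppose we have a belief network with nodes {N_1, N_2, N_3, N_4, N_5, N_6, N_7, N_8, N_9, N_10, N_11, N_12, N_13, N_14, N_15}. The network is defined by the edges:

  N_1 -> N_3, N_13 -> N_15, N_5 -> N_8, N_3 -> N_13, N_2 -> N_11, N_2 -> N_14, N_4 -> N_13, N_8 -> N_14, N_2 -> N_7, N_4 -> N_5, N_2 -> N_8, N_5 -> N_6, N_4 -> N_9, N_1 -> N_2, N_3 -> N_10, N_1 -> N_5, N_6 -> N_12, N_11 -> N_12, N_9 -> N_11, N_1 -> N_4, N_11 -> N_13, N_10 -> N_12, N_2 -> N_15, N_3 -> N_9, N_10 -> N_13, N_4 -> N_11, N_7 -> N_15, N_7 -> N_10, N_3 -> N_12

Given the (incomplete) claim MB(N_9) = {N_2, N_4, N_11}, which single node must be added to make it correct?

N_3

Recall MB(v) = parents ∪ children ∪ spouses, where spouses are the other parents of v's children.
N_9 has parents N_3, N_4.
N_9's children: N_11.
Other parents of N_9's children:
  parents(N_11) \ {N_9} = {N_2, N_4}.
MB(N_9) = {N_2, N_3, N_4, N_11}.
Comparing with the claimed set, N_3 is missing.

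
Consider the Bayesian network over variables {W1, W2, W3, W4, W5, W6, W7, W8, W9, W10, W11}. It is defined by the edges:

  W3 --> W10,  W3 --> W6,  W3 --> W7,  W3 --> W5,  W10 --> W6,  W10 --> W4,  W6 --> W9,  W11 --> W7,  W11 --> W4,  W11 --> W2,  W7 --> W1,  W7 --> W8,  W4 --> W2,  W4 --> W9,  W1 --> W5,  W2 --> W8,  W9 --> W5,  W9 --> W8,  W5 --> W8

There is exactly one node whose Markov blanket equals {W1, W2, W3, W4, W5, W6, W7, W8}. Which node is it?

W9

The target node must have every member of {W1, W2, W3, W4, W5, W6, W7, W8} as a parent, child, or co-parent, and no others.
Parents of W9: W4, W6; children: W5, W8; co-parents: W1, W2, W3, W5, W7.
These exactly cover the given set, so the node is W9.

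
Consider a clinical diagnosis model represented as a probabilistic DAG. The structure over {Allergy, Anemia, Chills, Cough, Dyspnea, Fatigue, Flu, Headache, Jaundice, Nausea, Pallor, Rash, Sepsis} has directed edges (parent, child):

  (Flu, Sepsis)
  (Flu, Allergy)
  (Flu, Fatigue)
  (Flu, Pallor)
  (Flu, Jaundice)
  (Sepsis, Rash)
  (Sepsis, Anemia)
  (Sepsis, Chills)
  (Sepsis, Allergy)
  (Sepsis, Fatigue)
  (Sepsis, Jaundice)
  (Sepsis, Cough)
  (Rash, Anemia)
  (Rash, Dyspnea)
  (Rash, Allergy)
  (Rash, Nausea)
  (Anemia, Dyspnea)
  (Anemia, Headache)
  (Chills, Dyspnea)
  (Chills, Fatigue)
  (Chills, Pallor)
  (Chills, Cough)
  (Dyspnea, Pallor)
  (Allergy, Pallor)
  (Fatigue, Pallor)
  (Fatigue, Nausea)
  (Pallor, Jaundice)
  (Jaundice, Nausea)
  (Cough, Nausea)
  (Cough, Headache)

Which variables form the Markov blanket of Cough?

Parents of Cough: Chills, Sepsis.
Ch(Cough) = {Headache, Nausea}.
Parents of each child, excluding Cough:
  Nausea: Fatigue, Jaundice, Rash
  Headache: Anemia
Union: {Chills, Sepsis} ∪ {Headache, Nausea} ∪ {Anemia, Fatigue, Jaundice, Rash} = {Anemia, Chills, Fatigue, Headache, Jaundice, Nausea, Rash, Sepsis}.

{Anemia, Chills, Fatigue, Headache, Jaundice, Nausea, Rash, Sepsis}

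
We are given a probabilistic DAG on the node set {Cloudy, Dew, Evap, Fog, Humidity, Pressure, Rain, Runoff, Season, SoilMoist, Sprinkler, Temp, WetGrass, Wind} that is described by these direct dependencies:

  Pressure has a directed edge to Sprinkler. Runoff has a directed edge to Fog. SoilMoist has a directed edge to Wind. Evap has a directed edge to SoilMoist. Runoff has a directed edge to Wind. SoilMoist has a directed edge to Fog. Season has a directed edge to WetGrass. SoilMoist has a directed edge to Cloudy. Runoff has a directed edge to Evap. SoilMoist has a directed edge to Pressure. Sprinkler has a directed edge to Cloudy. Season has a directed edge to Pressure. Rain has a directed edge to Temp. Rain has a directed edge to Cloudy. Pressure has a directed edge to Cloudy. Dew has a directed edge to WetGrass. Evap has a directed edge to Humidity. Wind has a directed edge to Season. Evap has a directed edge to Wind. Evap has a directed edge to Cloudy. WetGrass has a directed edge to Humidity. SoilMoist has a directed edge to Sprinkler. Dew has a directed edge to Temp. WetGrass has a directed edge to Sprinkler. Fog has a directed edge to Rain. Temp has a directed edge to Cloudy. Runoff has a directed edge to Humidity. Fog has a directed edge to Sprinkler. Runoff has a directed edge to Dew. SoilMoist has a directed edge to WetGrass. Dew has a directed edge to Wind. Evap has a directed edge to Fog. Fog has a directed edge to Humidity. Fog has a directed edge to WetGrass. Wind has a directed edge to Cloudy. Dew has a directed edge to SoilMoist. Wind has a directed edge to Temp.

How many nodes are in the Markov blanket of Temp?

8

The Markov blanket of a node is its parents, its children, and the other parents of its children.
Children of Temp: Cloudy.
Pa(Temp) = {Dew, Rain, Wind}.
For each child, the remaining parents (spouses of Temp):
  Cloudy also has parents Evap, Pressure, Rain, SoilMoist, Sprinkler, Wind.
MB(Temp) = {Cloudy, Dew, Evap, Pressure, Rain, SoilMoist, Sprinkler, Wind}, which has 8 nodes.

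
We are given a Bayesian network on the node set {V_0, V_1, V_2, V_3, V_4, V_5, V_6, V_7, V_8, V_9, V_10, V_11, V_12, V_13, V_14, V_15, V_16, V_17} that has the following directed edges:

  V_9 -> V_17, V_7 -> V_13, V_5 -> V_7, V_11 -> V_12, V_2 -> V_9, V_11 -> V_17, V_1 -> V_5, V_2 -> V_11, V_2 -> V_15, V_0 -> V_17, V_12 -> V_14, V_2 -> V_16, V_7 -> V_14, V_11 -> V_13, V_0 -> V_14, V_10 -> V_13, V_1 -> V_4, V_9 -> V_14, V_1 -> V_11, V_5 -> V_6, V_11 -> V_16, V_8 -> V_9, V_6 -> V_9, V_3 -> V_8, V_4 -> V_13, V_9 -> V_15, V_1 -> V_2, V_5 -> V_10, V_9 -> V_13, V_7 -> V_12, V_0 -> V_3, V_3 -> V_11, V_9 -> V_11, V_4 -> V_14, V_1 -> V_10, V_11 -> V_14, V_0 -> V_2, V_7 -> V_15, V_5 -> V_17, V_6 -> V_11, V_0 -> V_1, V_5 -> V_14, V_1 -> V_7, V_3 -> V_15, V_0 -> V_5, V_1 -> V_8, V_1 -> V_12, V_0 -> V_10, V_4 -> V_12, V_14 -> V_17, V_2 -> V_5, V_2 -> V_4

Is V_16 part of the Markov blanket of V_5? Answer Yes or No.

Recall MB(v) = parents ∪ children ∪ spouses, where spouses are the other parents of v's children.
Parents of V_5: V_0, V_1, V_2.
Children of V_5: V_6, V_7, V_10, V_14, V_17.
Co-parents of V_5 (other parents of its children):
  V_6: —
  V_7: V_1
  V_10: V_0, V_1
  V_14: V_0, V_4, V_7, V_9, V_11, V_12
  V_17: V_0, V_9, V_11, V_14
MB(V_5) = {V_0, V_1, V_2, V_4, V_6, V_7, V_9, V_10, V_11, V_12, V_14, V_17}; V_16 is not in this set.

No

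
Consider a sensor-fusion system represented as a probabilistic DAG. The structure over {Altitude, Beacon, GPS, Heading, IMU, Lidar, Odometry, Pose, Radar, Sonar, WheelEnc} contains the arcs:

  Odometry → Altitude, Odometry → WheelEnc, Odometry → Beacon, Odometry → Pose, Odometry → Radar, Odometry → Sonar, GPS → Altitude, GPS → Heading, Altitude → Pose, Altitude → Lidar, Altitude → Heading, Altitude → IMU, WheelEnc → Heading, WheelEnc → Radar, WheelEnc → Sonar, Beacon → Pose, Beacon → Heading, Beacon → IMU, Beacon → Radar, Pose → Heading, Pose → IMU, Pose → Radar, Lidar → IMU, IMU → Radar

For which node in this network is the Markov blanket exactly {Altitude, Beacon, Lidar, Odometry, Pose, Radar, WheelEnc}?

The target node must have every member of {Altitude, Beacon, Lidar, Odometry, Pose, Radar, WheelEnc} as a parent, child, or co-parent, and no others.
Parents of IMU: Altitude, Beacon, Lidar, Pose; children: Radar; co-parents: Beacon, Odometry, Pose, WheelEnc.
These exactly cover the given set, so the node is IMU.

IMU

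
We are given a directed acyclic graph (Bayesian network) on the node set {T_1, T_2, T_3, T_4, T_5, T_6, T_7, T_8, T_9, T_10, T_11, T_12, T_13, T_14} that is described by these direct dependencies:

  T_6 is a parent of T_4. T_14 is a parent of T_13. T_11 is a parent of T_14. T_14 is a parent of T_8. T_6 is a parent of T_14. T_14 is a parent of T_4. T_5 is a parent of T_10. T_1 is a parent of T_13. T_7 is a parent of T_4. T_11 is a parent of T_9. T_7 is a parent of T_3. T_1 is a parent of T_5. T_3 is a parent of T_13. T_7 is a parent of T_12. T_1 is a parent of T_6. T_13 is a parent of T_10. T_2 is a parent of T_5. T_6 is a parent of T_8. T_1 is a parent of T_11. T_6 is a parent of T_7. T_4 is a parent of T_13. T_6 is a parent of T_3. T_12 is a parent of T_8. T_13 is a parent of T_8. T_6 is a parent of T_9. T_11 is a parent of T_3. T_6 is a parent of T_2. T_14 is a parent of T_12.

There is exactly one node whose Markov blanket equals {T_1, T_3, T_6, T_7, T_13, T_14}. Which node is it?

T_4

The target node must have every member of {T_1, T_3, T_6, T_7, T_13, T_14} as a parent, child, or co-parent, and no others.
Parents of T_4: T_6, T_7, T_14; children: T_13; co-parents: T_1, T_3, T_14.
These exactly cover the given set, so the node is T_4.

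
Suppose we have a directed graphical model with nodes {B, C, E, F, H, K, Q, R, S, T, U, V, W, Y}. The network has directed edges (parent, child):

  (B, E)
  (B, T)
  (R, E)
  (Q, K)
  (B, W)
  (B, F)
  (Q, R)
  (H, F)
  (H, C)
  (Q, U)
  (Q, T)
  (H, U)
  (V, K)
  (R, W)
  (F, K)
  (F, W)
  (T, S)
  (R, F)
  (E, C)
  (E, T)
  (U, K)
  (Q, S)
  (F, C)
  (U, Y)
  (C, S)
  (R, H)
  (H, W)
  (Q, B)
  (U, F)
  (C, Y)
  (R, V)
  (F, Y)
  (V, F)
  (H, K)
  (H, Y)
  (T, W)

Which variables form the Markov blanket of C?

{E, F, H, Q, S, T, U, Y}

Parents of C: E, F, H.
Ch(C) = {S, Y}.
Other parents of C's children:
  Y's other parents are F, H, U.
  S's other parents are Q, T.
MB(C) = {E, F, H, Q, S, T, U, Y}.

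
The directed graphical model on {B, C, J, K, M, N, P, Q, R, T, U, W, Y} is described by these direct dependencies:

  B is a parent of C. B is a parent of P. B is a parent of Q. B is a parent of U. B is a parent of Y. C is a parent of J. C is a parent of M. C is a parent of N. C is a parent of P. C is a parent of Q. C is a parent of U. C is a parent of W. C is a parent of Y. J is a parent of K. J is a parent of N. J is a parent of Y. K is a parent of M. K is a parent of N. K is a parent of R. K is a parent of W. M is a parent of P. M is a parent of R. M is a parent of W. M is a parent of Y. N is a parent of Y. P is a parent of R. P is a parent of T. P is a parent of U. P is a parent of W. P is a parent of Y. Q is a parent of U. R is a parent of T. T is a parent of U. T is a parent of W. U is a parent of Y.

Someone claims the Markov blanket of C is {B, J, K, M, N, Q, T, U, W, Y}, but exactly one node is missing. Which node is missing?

A node's Markov blanket = Pa ∪ Ch ∪ (parents of Ch other than the node itself).
Parents of C: B.
C's children: J, M, N, P, Q, U, W, Y.
For each child, the remaining parents (spouses of C):
  J has no other parent.
  M also has parent K.
  N also has parents J, K.
  P also has parents B, M.
  Q's other parent is B.
  parents(U) \ {C} = {B, P, Q, T}.
  W's other parents are K, M, P, T.
  Y's other parents are B, J, M, N, P, U.
MB(C) = {B, J, K, M, N, P, Q, T, U, W, Y}.
Comparing with the claimed set, P is missing.

P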